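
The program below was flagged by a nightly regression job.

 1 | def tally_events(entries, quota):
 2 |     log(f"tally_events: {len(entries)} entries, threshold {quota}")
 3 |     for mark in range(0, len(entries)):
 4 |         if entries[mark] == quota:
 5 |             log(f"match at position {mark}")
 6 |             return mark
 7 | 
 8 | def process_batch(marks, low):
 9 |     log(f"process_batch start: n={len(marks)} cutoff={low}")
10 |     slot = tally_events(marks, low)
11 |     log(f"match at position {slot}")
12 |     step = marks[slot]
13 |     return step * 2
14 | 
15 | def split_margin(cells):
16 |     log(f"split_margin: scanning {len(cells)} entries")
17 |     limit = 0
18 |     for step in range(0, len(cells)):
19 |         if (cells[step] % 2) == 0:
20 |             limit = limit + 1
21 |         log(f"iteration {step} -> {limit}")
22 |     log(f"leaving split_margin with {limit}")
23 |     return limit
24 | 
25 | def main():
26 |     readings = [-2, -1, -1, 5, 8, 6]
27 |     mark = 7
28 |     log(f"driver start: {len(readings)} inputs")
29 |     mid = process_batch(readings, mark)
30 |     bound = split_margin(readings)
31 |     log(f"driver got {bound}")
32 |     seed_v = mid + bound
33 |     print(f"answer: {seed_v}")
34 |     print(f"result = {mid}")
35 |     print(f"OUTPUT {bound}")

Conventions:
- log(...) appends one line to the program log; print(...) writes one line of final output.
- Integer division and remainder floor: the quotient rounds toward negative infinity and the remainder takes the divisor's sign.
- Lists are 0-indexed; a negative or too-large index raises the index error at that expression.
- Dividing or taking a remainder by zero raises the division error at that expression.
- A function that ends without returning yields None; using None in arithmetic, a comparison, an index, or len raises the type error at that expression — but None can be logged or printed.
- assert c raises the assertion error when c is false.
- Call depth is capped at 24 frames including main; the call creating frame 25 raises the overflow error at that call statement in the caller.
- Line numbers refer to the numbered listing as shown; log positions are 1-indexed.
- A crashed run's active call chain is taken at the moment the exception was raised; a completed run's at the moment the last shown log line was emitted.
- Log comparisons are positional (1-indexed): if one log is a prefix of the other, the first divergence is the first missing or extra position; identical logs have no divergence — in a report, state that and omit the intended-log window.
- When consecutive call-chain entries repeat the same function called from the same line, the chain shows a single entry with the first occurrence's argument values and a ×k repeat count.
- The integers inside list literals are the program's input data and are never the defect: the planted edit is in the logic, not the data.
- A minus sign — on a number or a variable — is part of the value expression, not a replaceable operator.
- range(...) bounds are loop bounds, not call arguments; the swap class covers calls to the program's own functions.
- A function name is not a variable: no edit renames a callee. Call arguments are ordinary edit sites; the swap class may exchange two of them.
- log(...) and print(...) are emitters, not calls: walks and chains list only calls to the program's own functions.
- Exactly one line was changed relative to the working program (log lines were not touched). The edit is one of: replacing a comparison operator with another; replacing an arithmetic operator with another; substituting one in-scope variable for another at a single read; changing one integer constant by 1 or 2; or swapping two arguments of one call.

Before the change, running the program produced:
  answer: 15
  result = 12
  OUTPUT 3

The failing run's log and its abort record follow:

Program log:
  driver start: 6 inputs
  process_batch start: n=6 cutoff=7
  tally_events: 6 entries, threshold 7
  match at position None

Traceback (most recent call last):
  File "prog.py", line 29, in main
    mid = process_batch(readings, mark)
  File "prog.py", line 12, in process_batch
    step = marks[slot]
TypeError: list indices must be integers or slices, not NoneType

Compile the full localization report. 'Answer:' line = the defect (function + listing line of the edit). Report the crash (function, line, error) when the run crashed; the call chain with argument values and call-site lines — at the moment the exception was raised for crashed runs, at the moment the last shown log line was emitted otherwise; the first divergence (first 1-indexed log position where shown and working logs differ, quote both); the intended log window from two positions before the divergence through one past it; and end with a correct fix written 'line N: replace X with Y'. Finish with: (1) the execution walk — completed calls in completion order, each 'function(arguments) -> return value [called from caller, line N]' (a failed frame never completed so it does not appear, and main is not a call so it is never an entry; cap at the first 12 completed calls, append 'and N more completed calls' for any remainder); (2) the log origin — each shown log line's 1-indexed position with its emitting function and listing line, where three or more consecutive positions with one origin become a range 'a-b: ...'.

Answer: the defect is in main at line 27.
Core observation: Everything matches until log position 2, which reads 'process_batch start: n=6 cutoff=7' in place of 'process_batch start: n=6 cutoff=6'.
Crash: process_batch, line 12, TypeError.
Call chain: main -> process_batch([-2, -1, -1, 5, 8, 6], 7) (called at line 29).
First divergence: position 2; shown 'process_batch start: n=6 cutoff=7' vs intended 'process_batch start: n=6 cutoff=6'.
Intended log window:
  1: driver start: 6 inputs
  2: process_batch start: n=6 cutoff=6
  3: tally_events: 6 entries, threshold 6
Execution walk:
  tally_events([-2, -1, -1, 5, 8, 6], 7) -> None  [called from process_batch, line 10]
Log origin:
  1: emitted by main (line 28)
  2: emitted by process_batch (line 9)
  3: emitted by tally_events (line 2)
  4: emitted by process_batch (line 11)
A correct fix: line 27: replace `7` with `6`.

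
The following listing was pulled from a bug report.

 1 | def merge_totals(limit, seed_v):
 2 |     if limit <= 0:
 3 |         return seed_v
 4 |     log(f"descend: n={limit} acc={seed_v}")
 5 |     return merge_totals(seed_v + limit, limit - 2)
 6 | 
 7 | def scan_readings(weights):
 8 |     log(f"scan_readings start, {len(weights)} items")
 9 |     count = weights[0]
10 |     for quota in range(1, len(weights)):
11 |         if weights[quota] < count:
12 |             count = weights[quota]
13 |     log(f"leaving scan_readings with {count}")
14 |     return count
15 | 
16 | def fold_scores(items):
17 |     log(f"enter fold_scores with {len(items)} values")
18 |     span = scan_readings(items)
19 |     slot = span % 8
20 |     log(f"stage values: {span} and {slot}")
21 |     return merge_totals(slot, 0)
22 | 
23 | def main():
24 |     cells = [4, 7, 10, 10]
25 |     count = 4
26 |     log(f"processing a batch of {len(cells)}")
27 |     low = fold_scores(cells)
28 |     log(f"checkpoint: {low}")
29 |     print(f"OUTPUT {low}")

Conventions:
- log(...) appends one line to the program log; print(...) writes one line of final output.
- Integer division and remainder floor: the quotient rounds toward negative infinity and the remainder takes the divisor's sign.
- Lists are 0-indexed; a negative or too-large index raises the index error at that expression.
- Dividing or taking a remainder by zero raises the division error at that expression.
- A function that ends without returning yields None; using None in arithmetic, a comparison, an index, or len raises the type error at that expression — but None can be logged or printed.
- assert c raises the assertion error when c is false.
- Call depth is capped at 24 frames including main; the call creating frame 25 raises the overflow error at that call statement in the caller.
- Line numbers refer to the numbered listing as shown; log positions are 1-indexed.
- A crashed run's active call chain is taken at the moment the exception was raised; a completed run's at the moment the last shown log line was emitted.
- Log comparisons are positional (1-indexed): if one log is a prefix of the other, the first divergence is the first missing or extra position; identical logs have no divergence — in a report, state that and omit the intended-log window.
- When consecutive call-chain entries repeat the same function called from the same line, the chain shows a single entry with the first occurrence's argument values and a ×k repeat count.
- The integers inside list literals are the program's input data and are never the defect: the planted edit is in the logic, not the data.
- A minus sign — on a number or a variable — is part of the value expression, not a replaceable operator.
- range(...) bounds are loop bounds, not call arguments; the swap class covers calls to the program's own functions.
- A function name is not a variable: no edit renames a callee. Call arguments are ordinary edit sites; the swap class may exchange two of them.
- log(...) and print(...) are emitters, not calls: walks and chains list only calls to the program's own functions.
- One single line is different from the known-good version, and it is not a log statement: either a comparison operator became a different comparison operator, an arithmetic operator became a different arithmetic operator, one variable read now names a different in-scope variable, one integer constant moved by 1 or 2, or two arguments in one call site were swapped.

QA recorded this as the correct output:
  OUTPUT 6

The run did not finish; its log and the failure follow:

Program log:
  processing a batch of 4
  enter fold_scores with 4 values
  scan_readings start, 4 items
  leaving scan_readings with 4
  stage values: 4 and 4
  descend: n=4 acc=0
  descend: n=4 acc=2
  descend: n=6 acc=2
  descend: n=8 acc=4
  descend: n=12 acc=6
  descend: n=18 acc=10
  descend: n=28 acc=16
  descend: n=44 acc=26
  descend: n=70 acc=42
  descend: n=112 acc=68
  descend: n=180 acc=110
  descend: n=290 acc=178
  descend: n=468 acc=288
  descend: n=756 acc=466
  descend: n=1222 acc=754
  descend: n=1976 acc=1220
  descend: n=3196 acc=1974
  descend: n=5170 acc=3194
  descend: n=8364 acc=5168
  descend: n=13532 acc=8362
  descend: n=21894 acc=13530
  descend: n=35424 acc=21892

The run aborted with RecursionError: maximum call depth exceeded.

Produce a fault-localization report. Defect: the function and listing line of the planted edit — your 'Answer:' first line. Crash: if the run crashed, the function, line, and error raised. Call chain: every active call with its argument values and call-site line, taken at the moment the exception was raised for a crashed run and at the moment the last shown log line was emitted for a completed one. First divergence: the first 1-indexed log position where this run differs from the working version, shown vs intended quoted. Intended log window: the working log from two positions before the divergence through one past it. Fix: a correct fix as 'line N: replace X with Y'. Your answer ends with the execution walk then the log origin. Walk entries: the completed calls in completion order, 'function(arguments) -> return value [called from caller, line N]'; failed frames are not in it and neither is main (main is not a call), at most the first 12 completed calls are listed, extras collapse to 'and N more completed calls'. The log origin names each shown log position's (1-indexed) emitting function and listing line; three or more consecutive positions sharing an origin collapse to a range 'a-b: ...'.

Answer: the defect is in merge_totals at line 5.
Key fact: The log first diverges at position 7: the faulty run prints 'descend: n=4 acc=2' where the working version prints 'descend: n=2 acc=4'.
Crash: merge_totals, line 5, RecursionError.
Call chain: main -> fold_scores([4, 7, 10, 10]) (called at line 27) -> merge_totals(4, 0) (called at line 21) -> merge_totals(4, 2) (called at line 5) ×21.
First divergence: position 7 — shown 'descend: n=4 acc=2', intended 'descend: n=2 acc=4'.
Intended log window:
  5: stage values: 4 and 4
  6: descend: n=4 acc=0
  7: descend: n=2 acc=4
  8: checkpoint: 6
Execution walk:
  scan_readings([4, 7, 10, 10]) -> 4  [called from fold_scores, line 18]
Origin of each log line:
  1: from main, line 26
  2: from fold_scores, line 17
  3: from scan_readings, line 8
  4: from scan_readings, line 13
  5: from fold_scores, line 20
  6-27: from merge_totals, line 4
A correct fix: line 5: replace `merge_totals(seed_v + limit, limit - 2)` with `merge_totals(limit - 2, seed_v + limit)`.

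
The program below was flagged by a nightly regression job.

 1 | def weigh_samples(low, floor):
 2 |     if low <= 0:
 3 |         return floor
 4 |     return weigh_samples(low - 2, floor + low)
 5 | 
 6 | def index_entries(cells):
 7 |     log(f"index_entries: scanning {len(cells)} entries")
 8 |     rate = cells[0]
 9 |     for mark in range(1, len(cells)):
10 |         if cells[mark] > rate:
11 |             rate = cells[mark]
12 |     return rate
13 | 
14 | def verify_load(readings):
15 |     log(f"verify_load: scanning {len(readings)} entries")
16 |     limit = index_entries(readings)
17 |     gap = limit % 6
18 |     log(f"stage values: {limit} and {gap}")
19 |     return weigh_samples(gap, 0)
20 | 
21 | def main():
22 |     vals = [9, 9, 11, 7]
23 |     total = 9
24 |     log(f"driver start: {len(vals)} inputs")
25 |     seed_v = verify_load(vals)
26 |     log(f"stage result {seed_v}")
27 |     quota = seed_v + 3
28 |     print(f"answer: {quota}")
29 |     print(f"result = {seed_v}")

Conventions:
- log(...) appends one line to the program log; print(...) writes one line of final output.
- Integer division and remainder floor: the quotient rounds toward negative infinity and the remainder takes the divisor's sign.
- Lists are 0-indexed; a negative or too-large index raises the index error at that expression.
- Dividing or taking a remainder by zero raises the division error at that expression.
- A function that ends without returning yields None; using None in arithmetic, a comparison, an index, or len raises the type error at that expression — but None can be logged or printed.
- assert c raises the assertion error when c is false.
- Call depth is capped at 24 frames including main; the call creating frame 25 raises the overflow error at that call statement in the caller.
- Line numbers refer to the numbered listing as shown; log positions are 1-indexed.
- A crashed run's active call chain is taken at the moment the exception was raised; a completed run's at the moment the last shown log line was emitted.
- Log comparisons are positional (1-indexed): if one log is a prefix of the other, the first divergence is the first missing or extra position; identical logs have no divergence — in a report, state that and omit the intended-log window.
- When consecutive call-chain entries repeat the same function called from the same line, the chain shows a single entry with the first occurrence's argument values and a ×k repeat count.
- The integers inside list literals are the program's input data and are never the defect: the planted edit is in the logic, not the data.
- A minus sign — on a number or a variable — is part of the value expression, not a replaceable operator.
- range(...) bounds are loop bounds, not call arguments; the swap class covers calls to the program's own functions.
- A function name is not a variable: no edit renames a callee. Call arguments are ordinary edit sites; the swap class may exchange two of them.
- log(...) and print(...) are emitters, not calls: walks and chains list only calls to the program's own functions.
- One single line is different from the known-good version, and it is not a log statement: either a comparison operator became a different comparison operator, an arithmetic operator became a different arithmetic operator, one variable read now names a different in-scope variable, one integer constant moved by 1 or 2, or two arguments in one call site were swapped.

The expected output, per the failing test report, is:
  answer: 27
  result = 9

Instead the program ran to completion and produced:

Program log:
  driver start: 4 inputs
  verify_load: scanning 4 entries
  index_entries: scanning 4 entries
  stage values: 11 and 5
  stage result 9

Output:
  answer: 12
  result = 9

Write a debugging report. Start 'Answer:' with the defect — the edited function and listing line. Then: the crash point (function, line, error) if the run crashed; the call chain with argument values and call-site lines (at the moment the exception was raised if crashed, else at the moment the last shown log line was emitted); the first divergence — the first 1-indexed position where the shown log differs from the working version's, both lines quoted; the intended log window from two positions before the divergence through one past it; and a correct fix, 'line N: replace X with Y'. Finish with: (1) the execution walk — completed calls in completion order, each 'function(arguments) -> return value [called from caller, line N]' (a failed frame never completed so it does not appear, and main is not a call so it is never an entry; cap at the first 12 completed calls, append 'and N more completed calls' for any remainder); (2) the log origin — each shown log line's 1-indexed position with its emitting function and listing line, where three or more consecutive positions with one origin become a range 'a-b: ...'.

Answer: the defect is in main at line 27.
The tell: No log line changed; the fault shows up purely in the output.
Call chain: main.
First divergence: none — the logs agree in full.
Execution walk:
  index_entries([9, 9, 11, 7]) -> 11  [called from verify_load, line 16]
  weigh_samples(-1, 9) -> 9  [called from weigh_samples, line 4]
  weigh_samples(1, 8) -> 9  [called from weigh_samples, line 4]
  weigh_samples(3, 5) -> 9  [called from weigh_samples, line 4]
  weigh_samples(5, 0) -> 9  [called from verify_load, line 19]
  verify_load([9, 9, 11, 7]) -> 9  [called from main, line 25]
Origin of each log line:
  1: emitted by main (line 24)
  2: emitted by verify_load (line 15)
  3: emitted by index_entries (line 7)
  4: emitted by verify_load (line 18)
  5: emitted by main (line 26)
A correct fix: line 27: replace `+` with `*`.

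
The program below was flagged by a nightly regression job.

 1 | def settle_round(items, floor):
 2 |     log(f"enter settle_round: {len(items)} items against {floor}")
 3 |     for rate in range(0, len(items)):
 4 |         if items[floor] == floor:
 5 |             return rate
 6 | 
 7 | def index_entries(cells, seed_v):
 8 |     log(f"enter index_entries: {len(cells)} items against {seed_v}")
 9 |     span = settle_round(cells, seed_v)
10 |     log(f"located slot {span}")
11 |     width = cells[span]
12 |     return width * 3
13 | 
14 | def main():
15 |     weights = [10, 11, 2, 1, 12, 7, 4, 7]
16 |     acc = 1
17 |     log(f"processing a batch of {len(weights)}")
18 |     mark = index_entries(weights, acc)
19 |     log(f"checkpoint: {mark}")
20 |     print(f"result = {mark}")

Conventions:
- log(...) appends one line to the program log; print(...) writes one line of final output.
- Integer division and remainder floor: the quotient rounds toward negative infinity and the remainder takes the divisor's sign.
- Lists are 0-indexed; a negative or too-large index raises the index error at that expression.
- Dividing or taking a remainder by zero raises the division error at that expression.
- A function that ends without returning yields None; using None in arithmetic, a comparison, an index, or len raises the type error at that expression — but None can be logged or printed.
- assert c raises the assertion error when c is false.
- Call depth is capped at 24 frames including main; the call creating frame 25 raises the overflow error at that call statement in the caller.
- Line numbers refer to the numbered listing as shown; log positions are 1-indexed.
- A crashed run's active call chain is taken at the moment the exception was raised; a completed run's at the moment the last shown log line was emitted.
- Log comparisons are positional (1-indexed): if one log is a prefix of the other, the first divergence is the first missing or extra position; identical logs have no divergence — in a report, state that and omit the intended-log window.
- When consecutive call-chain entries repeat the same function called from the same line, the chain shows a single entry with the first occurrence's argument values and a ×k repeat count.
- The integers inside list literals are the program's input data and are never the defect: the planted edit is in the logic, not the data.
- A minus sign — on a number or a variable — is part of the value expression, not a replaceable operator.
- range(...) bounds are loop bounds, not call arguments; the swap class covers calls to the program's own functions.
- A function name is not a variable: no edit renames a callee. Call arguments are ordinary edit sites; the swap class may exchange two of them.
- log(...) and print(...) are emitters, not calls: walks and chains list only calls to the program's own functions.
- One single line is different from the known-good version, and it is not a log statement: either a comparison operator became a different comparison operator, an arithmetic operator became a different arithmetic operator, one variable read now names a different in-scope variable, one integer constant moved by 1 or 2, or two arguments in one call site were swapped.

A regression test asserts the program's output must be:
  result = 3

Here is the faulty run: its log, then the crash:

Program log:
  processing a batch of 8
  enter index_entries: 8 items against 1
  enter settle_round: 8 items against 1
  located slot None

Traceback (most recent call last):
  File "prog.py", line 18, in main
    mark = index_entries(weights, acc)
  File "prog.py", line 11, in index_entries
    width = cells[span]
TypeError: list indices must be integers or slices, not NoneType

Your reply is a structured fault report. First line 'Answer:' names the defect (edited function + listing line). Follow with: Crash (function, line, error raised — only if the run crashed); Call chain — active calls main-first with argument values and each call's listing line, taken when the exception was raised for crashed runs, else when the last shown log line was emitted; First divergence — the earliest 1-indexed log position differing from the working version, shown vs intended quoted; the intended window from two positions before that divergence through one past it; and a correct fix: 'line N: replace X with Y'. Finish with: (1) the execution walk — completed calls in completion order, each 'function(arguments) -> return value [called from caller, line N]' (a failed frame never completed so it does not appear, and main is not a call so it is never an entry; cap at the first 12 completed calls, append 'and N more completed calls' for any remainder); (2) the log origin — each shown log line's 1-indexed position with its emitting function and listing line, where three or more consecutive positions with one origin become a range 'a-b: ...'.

Answer: the defect is in settle_round at line 4.
Key fact: At log position 4 the runs split — shown 'located slot None', but the working version logs 'located slot 3'.
Crash: index_entries, line 11, TypeError.
Call chain: main -> index_entries([10, 11, 2, 1, 12, 7, 4, 7], 1) (called at line 18).
First divergence: at position 4 the run shows 'located slot None' where the working version logs 'located slot 3'.
Intended log window:
  2: enter index_entries: 8 items against 1
  3: enter settle_round: 8 items against 1
  4: located slot 3
  5: checkpoint: 3
Execution walk:
  settle_round([10, 11, 2, 1, 12, 7, 4, 7], 1) -> None  [called from index_entries, line 9]
Log origin:
  1: emitted by main (line 17)
  2: emitted by index_entries (line 8)
  3: emitted by settle_round (line 2)
  4: emitted by index_entries (line 10)
A correct fix: line 4: replace `items[floor]` with `items[rate]`.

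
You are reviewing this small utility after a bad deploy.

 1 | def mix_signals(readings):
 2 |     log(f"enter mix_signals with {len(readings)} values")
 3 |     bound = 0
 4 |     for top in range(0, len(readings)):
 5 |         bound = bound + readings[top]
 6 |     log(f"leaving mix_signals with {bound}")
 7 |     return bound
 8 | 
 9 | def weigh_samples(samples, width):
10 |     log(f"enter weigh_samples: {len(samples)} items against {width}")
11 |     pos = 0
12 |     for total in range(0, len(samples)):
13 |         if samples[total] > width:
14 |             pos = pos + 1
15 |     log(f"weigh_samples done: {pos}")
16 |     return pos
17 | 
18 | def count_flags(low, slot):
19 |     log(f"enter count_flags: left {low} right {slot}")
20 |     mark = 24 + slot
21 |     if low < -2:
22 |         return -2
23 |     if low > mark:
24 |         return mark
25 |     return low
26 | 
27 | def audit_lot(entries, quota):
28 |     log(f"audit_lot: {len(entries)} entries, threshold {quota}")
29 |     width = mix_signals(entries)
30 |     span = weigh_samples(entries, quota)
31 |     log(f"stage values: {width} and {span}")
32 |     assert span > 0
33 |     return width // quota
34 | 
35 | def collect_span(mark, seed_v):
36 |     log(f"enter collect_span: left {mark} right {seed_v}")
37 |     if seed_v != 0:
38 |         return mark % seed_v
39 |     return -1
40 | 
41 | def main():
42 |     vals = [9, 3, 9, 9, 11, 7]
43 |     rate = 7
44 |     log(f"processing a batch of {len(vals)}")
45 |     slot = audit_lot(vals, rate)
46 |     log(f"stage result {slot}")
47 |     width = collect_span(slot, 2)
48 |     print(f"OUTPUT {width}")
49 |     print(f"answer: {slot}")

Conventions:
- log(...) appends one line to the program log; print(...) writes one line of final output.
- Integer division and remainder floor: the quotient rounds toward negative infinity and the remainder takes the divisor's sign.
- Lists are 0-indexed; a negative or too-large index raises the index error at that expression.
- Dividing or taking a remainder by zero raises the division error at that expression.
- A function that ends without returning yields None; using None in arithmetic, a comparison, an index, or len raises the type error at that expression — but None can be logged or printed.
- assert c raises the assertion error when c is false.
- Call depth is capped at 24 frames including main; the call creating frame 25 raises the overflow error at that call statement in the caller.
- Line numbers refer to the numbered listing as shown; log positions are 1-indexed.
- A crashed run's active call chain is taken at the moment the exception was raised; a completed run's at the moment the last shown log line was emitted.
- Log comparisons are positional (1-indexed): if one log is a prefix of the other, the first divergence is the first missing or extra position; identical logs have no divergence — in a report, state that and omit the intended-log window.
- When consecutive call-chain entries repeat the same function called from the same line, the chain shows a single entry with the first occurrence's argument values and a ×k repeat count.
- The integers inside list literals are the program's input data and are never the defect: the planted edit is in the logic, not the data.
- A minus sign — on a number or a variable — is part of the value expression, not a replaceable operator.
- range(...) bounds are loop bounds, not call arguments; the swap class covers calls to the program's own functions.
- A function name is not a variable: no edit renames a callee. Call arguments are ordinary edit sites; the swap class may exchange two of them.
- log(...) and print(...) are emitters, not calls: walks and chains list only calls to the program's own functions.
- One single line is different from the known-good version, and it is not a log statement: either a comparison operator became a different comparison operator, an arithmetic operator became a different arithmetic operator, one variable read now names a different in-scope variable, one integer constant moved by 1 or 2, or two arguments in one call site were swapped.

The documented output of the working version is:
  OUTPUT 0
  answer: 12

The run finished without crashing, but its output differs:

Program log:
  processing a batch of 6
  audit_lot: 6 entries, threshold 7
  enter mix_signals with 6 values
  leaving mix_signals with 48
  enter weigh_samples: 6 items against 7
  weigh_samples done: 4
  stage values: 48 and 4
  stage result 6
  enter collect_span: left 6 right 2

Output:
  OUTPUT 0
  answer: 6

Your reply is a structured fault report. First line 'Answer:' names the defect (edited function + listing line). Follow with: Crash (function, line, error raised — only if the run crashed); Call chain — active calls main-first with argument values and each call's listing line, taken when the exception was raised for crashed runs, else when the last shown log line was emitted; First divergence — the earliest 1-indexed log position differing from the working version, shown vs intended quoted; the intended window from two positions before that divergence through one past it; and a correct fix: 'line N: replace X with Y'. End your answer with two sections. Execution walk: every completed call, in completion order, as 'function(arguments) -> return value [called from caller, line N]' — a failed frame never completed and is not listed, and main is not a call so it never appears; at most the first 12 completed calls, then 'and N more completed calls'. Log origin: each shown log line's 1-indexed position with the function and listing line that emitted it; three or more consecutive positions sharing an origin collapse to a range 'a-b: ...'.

Answer: the defect is in audit_lot at line 33.
The tell: Position 8 is the first bad log line: 'stage result 6' should read 'stage result 12'.
Call chain: main -> collect_span(6, 2) (called at line 47).
First divergence: position 8 — the shown line 'stage result 6' should read 'stage result 12'.
Intended log window:
  6: weigh_samples done: 4
  7: stage values: 48 and 4
  8: stage result 12
  9: enter collect_span: left 12 right 2
Execution walk:
  mix_signals([9, 3, 9, 9, 11, 7]) -> 48  [called from audit_lot, line 29]
  weigh_samples([9, 3, 9, 9, 11, 7], 7) -> 4  [called from audit_lot, line 30]
  audit_lot([9, 3, 9, 9, 11, 7], 7) -> 6  [called from main, line 45]
  collect_span(6, 2) -> 0  [called from main, line 47]
Log line origins:
  1: from main, line 44
  2: from audit_lot, line 28
  3: from mix_signals, line 2
  4: from mix_signals, line 6
  5: from weigh_samples, line 10
  6: from weigh_samples, line 15
  7: from audit_lot, line 31
  8: from main, line 46
  9: from collect_span, line 36
A correct fix: line 33: replace `quota` with `span`.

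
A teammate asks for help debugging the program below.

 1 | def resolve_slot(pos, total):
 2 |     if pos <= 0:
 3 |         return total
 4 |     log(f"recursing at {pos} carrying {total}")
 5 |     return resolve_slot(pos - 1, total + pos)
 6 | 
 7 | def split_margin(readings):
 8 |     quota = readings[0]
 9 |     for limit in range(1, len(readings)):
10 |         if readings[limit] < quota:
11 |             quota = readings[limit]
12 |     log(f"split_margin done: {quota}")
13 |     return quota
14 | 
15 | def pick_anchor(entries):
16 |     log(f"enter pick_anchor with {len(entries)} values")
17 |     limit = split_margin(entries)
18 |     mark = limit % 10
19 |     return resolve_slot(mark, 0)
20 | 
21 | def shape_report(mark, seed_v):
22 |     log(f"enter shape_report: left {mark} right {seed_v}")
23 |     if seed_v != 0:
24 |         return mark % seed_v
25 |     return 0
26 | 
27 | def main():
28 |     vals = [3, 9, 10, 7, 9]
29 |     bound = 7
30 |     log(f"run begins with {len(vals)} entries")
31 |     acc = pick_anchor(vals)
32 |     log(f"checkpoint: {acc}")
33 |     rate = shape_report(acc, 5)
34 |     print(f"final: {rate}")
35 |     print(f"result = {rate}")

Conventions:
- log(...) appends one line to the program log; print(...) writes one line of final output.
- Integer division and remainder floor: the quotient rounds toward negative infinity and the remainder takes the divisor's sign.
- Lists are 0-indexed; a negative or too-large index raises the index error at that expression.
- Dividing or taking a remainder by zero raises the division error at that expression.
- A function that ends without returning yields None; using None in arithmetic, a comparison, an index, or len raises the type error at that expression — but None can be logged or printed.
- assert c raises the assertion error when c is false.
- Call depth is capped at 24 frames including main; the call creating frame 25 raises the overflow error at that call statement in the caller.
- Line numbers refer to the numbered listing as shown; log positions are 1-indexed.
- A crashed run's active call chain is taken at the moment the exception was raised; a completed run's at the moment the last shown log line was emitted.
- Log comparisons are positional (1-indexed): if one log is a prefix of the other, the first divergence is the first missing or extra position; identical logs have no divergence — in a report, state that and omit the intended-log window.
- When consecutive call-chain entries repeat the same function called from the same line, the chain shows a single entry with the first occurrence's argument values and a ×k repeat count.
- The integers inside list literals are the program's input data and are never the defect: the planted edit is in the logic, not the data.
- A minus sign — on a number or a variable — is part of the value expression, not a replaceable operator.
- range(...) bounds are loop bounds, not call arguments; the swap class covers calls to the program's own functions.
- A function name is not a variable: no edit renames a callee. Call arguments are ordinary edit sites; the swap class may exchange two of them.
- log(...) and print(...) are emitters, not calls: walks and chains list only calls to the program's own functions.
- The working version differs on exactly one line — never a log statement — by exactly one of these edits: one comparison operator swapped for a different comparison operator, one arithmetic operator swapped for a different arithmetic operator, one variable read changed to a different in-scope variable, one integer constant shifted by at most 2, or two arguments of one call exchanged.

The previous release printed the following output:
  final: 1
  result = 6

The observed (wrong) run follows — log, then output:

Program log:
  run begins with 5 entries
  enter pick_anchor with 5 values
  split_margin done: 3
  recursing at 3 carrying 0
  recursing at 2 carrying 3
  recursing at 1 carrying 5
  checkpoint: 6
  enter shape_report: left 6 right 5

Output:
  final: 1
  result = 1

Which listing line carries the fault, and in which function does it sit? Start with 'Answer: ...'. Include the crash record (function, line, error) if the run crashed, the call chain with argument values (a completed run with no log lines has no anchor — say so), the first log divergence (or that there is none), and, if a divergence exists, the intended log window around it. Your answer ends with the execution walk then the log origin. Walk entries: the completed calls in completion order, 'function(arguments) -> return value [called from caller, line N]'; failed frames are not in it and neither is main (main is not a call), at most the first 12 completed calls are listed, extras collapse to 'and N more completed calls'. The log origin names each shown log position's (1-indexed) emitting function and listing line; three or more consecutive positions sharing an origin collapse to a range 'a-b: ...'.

Answer: the defect is in main at line 35.
Core observation: The logs agree in full; only the final output differs.
Call chain: main -> shape_report(6, 5) (called at line 33).
First divergence: none — the logs agree in full.
Execution walk:
  split_margin([3, 9, 10, 7, 9]) -> 3  [called from pick_anchor, line 17]
  resolve_slot(0, 6) -> 6  [called from resolve_slot, line 5]
  resolve_slot(1, 5) -> 6  [called from resolve_slot, line 5]
  resolve_slot(2, 3) -> 6  [called from resolve_slot, line 5]
  resolve_slot(3, 0) -> 6  [called from pick_anchor, line 19]
  pick_anchor([3, 9, 10, 7, 9]) -> 6  [called from main, line 31]
  shape_report(6, 5) -> 1  [called from main, line 33]
Log origins:
  1 — main, line 30
  2 — pick_anchor, line 16
  3 — split_margin, line 12
  4-6 — resolve_slot, line 4
  7 — main, line 32
  8 — shape_report, line 22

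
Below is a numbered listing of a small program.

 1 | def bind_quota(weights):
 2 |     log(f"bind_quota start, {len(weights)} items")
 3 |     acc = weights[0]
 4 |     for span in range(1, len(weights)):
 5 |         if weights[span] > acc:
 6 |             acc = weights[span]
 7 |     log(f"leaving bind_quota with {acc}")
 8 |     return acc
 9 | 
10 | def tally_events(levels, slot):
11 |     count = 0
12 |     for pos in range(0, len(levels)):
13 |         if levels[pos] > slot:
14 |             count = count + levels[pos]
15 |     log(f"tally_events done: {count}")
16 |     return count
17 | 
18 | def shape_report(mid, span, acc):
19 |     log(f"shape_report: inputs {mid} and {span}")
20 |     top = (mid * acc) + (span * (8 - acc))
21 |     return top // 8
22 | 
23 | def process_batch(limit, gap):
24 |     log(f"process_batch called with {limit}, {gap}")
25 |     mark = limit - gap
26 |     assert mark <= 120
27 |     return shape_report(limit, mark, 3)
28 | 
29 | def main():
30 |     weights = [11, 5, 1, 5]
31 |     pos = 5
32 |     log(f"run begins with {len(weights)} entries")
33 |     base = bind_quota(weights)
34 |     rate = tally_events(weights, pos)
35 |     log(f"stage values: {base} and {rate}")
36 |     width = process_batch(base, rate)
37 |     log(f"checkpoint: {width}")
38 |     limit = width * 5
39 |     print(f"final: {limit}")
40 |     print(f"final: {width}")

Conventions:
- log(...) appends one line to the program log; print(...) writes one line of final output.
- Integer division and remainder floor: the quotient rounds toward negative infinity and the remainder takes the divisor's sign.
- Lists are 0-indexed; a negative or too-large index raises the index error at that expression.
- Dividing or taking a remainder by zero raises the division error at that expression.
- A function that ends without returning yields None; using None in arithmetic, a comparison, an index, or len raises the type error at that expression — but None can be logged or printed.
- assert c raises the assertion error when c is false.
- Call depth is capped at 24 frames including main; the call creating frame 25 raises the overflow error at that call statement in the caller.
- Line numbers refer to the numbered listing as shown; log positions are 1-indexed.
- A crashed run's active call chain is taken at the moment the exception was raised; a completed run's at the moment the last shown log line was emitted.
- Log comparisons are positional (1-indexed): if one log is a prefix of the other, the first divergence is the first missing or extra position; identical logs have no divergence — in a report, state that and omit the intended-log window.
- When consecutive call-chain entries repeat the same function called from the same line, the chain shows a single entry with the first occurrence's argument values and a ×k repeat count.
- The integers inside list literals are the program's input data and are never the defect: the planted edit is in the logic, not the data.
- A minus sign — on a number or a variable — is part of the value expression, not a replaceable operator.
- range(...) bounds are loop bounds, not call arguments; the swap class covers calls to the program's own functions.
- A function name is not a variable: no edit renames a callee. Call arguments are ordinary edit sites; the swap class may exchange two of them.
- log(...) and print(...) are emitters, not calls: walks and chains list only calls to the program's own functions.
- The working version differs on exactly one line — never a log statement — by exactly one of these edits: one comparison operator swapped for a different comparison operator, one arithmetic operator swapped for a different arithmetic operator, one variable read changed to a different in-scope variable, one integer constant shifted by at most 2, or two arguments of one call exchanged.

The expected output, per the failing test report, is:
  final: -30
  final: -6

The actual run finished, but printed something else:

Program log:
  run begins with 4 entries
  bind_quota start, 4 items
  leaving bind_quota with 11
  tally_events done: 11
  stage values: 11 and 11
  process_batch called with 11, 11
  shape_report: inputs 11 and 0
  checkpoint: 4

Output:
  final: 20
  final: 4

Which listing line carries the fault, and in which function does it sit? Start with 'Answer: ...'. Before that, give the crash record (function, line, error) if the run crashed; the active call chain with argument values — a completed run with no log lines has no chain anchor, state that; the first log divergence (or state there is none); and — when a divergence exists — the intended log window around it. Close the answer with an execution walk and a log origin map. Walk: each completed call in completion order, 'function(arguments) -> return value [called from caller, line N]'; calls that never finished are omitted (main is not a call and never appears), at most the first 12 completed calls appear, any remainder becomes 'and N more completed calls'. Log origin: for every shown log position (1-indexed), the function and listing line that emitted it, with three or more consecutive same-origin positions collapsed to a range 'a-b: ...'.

Answer: the defect is in bind_quota at line 5.
The tell: The log first diverges at position 3: the faulty run prints 'leaving bind_quota with 11' where the working version prints 'leaving bind_quota with 1'.
Call chain: main.
First divergence: position 3; shown 'leaving bind_quota with 11' vs intended 'leaving bind_quota with 1'.
Intended log window:
  1: run begins with 4 entries
  2: bind_quota start, 4 items
  3: leaving bind_quota with 1
  4: tally_events done: 11
Execution walk:
  bind_quota([11, 5, 1, 5]) -> 11  [called from main, line 33]
  tally_events([11, 5, 1, 5], 5) -> 11  [called from main, line 34]
  shape_report(11, 0, 3) -> 4  [called from process_batch, line 27]
  process_batch(11, 11) -> 4  [called from main, line 36]
Origin of each log line:
  1 — main, line 32
  2 — bind_quota, line 2
  3 — bind_quota, line 7
  4 — tally_events, line 15
  5 — main, line 35
  6 — process_batch, line 24
  7 — shape_report, line 19
  8 — main, line 37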